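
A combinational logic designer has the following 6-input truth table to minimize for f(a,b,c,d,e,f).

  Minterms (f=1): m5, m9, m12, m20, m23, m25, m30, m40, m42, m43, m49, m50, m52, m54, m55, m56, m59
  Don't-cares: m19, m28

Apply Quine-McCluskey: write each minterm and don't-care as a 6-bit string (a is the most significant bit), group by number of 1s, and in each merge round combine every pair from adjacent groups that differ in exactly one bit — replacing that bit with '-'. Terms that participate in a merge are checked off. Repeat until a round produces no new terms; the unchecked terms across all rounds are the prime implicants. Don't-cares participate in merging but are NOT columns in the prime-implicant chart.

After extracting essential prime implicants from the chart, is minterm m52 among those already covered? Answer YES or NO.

NO

Round 0: 000101 001001✓ 001100✓ 010011✓ 010100✓ 010111✓ 011001✓ 011100✓ 011110✓ 101000✓ 101010✓ 101011✓ 110001 110010✓ 110100✓ 110110✓ 110111✓ 111000✓ 111011✓
Round 1: -10100 -10111 0-1001 0-1100 01-100 010-11 0111-0 1-1000 1-1011 1010-0 10101- 110-10 1101-0 11011-
PIs = {-10100, -10111, 0-1001, 0-1100, 000101, 01-100, 010-11, 0111-0, 1-1000, 1-1011, 1010-0, 10101-, 110-10, 110001, 1101-0, 11011-}
Coverage chart:
  m5: 000101 ←essential
  m9: 0-1001 ←essential
  m12: 0-1100 ←essential
  m20: -10100,01-100
  m23: -10111,010-11
  m25: 0-1001 ←essential
  m30: 0111-0 ←essential
  m40: 1-1000,1010-0
  m42: 1010-0,10101-
  m43: 1-1011,10101-
  m49: 110001 ←essential
  m50: 110-10 ←essential
  m52: -10100,1101-0
  m54: 110-10,1101-0,11011-
  m55: -10111,11011-
  m56: 1-1000 ←essential
  m59: 1-1011 ←essential
Essential: 0-1001, 0-1100, 000101, 0111-0, 1-1000, 1-1011, 110-10, 110001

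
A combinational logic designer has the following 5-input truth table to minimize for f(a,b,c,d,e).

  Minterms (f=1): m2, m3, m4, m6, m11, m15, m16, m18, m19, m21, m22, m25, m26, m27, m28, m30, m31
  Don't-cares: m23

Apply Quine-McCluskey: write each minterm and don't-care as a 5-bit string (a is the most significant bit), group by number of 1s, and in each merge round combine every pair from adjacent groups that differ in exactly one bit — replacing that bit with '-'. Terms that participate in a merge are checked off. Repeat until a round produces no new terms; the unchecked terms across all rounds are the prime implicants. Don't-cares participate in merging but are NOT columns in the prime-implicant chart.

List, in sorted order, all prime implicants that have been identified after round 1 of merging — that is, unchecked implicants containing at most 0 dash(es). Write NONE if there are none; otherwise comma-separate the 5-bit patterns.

NONE

[col 0] 00010*, 00011*, 00100*, 00110*, 01011*, 01111*, 10000*, 10010*, 10011*, 10101*, 10110*, 10111*, 11001*, 11010*, 11011*, 11100*, 11110*, 11111*
[col 1] -0010*, -0011*, -0110*, -1011*, -1111*, 0-011*, 00-10*, 0001-*, 001-0, 01-11*, 1-010*, 1-011*, 1-110*, 1-111*, 10-10*, 10-11*, 100-0, 1001-*, 101-1, 1011-*, 11-10*, 11-11*, 110-1, 1101-*, 111-0, 1111-*
[col 2] --011, -0-10, -001-, -1-11, 1--10*, 1--11*, 1-01-*, 1-11-*, 10-1-*, 11-1-*
[col 3] 1--1-
Prime implicants: --011, -0-10, -001-, -1-11, 001-0, 1--1-, 100-0, 101-1, 110-1, 111-0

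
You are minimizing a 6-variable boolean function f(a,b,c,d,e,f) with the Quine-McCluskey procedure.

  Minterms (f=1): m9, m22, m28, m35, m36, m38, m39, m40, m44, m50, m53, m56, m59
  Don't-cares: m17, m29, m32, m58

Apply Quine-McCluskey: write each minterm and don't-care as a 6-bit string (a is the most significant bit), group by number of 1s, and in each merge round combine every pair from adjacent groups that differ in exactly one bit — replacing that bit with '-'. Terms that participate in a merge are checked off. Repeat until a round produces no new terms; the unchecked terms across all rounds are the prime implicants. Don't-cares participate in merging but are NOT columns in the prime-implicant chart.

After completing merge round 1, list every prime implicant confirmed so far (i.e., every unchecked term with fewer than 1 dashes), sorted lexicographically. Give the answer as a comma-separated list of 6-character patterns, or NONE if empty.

size-2^0 implicants → 001001  010001  010110  011100(✓)  011101(✓)  100000(✓)  100011(✓)  100100(✓)  100110(✓)  100111(✓)  101000(✓)  101100(✓)  110010(✓)  110101  111000(✓)  111010(✓)  111011(✓)
size-2^1 implicants → 01110-  1-1000  10-000(✓)  10-100(✓)  100-00(✓)  100-11  1001-0  10011-  101-00(✓)  11-010  1110-0  11101-
size-2^2 implicants → 10--00
Unchecked terms (primes): 001001, 010001, 010110, 01110-, 1-1000, 10--00, 100-11, 1001-0, 10011-, 11-010, 110101, 1110-0, 11101-

001001, 010001, 010110, 110101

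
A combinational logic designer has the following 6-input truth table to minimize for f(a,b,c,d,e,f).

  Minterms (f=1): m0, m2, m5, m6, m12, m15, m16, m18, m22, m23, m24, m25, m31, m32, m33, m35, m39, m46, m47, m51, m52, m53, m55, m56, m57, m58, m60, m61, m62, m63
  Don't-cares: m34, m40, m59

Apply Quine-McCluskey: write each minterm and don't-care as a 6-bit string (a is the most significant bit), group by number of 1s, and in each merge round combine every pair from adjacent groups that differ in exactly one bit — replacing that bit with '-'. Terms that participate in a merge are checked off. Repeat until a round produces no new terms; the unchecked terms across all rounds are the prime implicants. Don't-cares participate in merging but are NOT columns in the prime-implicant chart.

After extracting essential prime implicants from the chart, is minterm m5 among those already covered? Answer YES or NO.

[col 0] 000000*, 000010*, 000101, 000110*, 001100, 001111*, 010000*, 010010*, 010110*, 010111*, 011000*, 011001*, 011111*, 100000*, 100001*, 100010*, 100011*, 100111*, 101000*, 101110*, 101111*, 110011*, 110100*, 110101*, 110111*, 111000*, 111001*, 111010*, 111011*, 111100*, 111101*, 111110*, 111111*
[col 1] -00000*, -00010*, -01111*, -10111*, -11000*, -11001*, -11111*, 0-0000*, 0-0010*, 0-0110*, 0-1111*, 000-10*, 0000-0*, 01-000, 01-111*, 010-10*, 0100-0*, 01011-, 01100-*, 1-0011*, 1-0111*, 1-1000, 1-1110*, 1-1111*, 10-000, 10-111*, 100-11*, 1000-0*, 1000-1*, 10000-*, 10001-*, 10111-*, 11-011*, 11-100*, 11-101*, 11-111*, 110-11*, 1101-1*, 11010-*, 111-00*, 111-01*, 111-10*, 111-11*, 1110-0*, 1110-1*, 11100-*, 11101-*, 1111-0*, 1111-1*, 11110-*, 11111-*
[col 2] --1111, -000-0, -1-111, -1100-, 0-0-10, 0-00-0, 1--111, 1-0-11, 1-111-, 1000--, 11--11, 11-1-1, 11-10-, 111--0*, 111--1*, 111-0-*, 111-1-*, 1110--*, 1111--*
[col 3] 111---
Prime implicants: --1111, -000-0, -1-111, -1100-, 0-0-10, 0-00-0, 000101, 001100, 01-000, 01011-, 1--111, 1-0-11, 1-1000, 1-111-, 10-000, 1000--, 11--11, 11-1-1, 11-10-, 111---
PI chart (minterm → PIs covering it):
  0 | -000-0,0-00-0
  2 | -000-0,0-0-10,0-00-0
  5 | 000101  (sole → essential)
  6 | 0-0-10  (sole → essential)
  12 | 001100  (sole → essential)
  15 | --1111  (sole → essential)
  16 | 0-00-0,01-000
  18 | 0-0-10,0-00-0
  22 | 0-0-10,01011-
  23 | -1-111,01011-
  24 | -1100-,01-000
  25 | -1100-  (sole → essential)
  31 | --1111,-1-111
  32 | -000-0,10-000,1000--
  33 | 1000--  (sole → essential)
  35 | 1-0-11,1000--
  39 | 1--111,1-0-11
  46 | 1-111-  (sole → essential)
  47 | --1111,1--111,1-111-
  51 | 1-0-11,11--11
  52 | 11-10-  (sole → essential)
  53 | 11-1-1,11-10-
  55 | -1-111,1--111,1-0-11,11--11,11-1-1
  56 | -1100-,1-1000,111---
  57 | -1100-,111---
  58 | 111---  (sole → essential)
  60 | 11-10-,111---
  61 | 11-1-1,11-10-,111---
  62 | 1-111-,111---
  63 | --1111,-1-111,1--111,1-111-,11--11,11-1-1,111---
Essential prime implicants: --1111, -1100-, 0-0-10, 000101, 001100, 1-111-, 1000--, 11-10-, 111---

YES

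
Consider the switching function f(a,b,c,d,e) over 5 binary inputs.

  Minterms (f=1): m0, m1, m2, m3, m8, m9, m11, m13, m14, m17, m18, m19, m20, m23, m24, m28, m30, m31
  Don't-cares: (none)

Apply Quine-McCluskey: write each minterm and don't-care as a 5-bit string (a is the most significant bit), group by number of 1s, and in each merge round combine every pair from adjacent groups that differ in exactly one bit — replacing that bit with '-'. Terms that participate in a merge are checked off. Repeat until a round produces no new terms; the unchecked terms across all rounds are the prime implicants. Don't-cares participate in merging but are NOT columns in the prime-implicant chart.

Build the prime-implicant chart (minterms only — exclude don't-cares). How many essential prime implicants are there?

Round 0: 00000✓ 00001✓ 00010✓ 00011✓ 01000✓ 01001✓ 01011✓ 01101✓ 01110✓ 10001✓ 10010✓ 10011✓ 10100✓ 10111✓ 11000✓ 11100✓ 11110✓ 11111✓
Round 1: -0001✓ -0010✓ -0011✓ -1000 -1110 0-000✓ 0-001✓ 0-011✓ 000-0✓ 000-1✓ 0000-✓ 0001-✓ 01-01 010-1✓ 0100-✓ 1-100 1-111 10-11 100-1✓ 1001-✓ 11-00 111-0 1111-
Round 2: -00-1 -001- 0-0-1 0-00- 000--
PIs = {-00-1, -001-, -1000, -1110, 0-0-1, 0-00-, 000--, 01-01, 1-100, 1-111, 10-11, 11-00, 111-0, 1111-}
Coverage chart:
  m0: 0-00-,000--
  m1: -00-1,0-0-1,0-00-,000--
  m2: -001-,000--
  m3: -00-1,-001-,0-0-1,000--
  m8: -1000,0-00-
  m9: 0-0-1,0-00-,01-01
  m11: 0-0-1 ←essential
  m13: 01-01 ←essential
  m14: -1110 ←essential
  m17: -00-1 ←essential
  m18: -001- ←essential
  m19: -00-1,-001-,10-11
  m20: 1-100 ←essential
  m23: 1-111,10-11
  m24: -1000,11-00
  m28: 1-100,11-00,111-0
  m30: -1110,111-0,1111-
  m31: 1-111,1111-
Essential: -00-1, -001-, -1110, 0-0-1, 01-01, 1-100

6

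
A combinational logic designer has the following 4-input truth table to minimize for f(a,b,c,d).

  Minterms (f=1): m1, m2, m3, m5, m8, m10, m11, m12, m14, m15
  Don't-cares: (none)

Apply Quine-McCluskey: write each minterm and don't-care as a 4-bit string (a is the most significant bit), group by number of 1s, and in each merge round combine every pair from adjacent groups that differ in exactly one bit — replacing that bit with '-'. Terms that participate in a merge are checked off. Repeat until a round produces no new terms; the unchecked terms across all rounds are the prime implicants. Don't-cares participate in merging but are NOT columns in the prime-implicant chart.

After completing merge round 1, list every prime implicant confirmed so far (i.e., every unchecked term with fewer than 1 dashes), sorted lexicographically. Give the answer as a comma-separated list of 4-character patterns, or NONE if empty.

Round 0: 0001✓ 0010✓ 0011✓ 0101✓ 1000✓ 1010✓ 1011✓ 1100✓ 1110✓ 1111✓
Round 1: -010✓ -011✓ 0-01 00-1 001-✓ 1-00✓ 1-10✓ 1-11✓ 10-0✓ 101-✓ 11-0✓ 111-✓
Round 2: -01- 1--0 1-1-
PIs = {-01-, 0-01, 00-1, 1--0, 1-1-}

NONE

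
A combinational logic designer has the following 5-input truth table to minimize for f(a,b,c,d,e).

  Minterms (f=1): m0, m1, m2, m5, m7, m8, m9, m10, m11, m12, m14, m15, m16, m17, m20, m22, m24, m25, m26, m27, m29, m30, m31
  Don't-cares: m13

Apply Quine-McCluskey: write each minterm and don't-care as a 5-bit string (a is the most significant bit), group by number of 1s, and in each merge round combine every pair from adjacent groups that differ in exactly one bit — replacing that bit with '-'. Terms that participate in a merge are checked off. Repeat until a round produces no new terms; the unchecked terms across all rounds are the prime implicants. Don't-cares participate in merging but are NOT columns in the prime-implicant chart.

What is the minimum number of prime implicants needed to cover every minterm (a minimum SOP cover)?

7

size-2^0 implicants → 00000(✓)  00001(✓)  00010(✓)  00101(✓)  00111(✓)  01000(✓)  01001(✓)  01010(✓)  01011(✓)  01100(✓)  01101(✓)  01110(✓)  01111(✓)  10000(✓)  10001(✓)  10100(✓)  10110(✓)  11000(✓)  11001(✓)  11010(✓)  11011(✓)  11101(✓)  11110(✓)  11111(✓)
size-2^1 implicants → -0000(✓)  -0001(✓)  -1000(✓)  -1001(✓)  -1010(✓)  -1011(✓)  -1101(✓)  -1110(✓)  -1111(✓)  0-000(✓)  0-001(✓)  0-010(✓)  0-101(✓)  0-111(✓)  00-01(✓)  000-0(✓)  0000-(✓)  001-1(✓)  01-00(✓)  01-01(✓)  01-10(✓)  01-11(✓)  010-0(✓)  010-1(✓)  0100-(✓)  0101-(✓)  011-0(✓)  011-1(✓)  0110-(✓)  0111-(✓)  1-000(✓)  1-001(✓)  1-110  10-00  1000-(✓)  101-0  11-01(✓)  11-10(✓)  11-11(✓)  110-0(✓)  110-1(✓)  1100-(✓)  1101-(✓)  111-1(✓)  1111-(✓)
size-2^2 implicants → --000(✓)  --001(✓)  -000-(✓)  -1-01(✓)  -1-10(✓)  -1-11(✓)  -10-0(✓)  -10-1(✓)  -100-(✓)  -101-(✓)  -11-1(✓)  -111-(✓)  0--01  0-0-0  0-00-(✓)  0-1-1  01--0(✓)  01--1(✓)  01-0-(✓)  01-1-(✓)  010--(✓)  011--(✓)  1-00-(✓)  11--1(✓)  11-1-(✓)  110--(✓)
size-2^3 implicants → --00-  -1--1  -1-1-  -10--  01---
Unchecked terms (primes): --00-, -1--1, -1-1-, -10--, 0--01, 0-0-0, 0-1-1, 01---, 1-110, 10-00, 101-0
Minterm coverage:
  m0 ⊆ --00-,0-0-0
  m1 ⊆ --00-,0--01
  m2 ⊆ 0-0-0 [E]
  m5 ⊆ 0--01,0-1-1
  m7 ⊆ 0-1-1 [E]
  m8 ⊆ --00-,-10--,0-0-0,01---
  m9 ⊆ --00-,-1--1,-10--,0--01,01---
  m10 ⊆ -1-1-,-10--,0-0-0,01---
  m11 ⊆ -1--1,-1-1-,-10--,01---
  m12 ⊆ 01--- [E]
  m14 ⊆ -1-1-,01---
  m15 ⊆ -1--1,-1-1-,0-1-1,01---
  m16 ⊆ --00-,10-00
  m17 ⊆ --00- [E]
  m20 ⊆ 10-00,101-0
  m22 ⊆ 1-110,101-0
  m24 ⊆ --00-,-10--
  m25 ⊆ --00-,-1--1,-10--
  m26 ⊆ -1-1-,-10--
  m27 ⊆ -1--1,-1-1-,-10--
  m29 ⊆ -1--1 [E]
  m30 ⊆ -1-1-,1-110
  m31 ⊆ -1--1,-1-1-
E = {--00-, -1--1, 0-0-0, 0-1-1, 01---}
Petrick residual → -1-1-, 101-0
Cover = c'd' + be + bd + a'c'e' + a'ce + a'b + ab'ce'  |cover|=7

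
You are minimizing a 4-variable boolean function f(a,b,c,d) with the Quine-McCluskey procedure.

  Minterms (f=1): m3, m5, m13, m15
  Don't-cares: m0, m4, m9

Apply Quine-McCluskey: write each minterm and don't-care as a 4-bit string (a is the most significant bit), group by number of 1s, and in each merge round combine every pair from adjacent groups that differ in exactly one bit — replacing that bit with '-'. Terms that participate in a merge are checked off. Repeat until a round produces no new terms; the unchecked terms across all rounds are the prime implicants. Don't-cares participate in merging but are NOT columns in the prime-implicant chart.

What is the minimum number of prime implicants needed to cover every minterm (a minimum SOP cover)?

3

[col 0] 0000*, 0011, 0100*, 0101*, 1001*, 1101*, 1111*
[col 1] -101, 0-00, 010-, 1-01, 11-1
Prime implicants: -101, 0-00, 0011, 010-, 1-01, 11-1
PI chart (minterm → PIs covering it):
  3 | 0011  (sole → essential)
  5 | -101,010-
  13 | -101,1-01,11-1
  15 | 11-1  (sole → essential)
Essential prime implicants: 0011, 11-1
Petrick residual → -101
Minimum SOP uses 3 PIs: bc'd + a'b'cd + abd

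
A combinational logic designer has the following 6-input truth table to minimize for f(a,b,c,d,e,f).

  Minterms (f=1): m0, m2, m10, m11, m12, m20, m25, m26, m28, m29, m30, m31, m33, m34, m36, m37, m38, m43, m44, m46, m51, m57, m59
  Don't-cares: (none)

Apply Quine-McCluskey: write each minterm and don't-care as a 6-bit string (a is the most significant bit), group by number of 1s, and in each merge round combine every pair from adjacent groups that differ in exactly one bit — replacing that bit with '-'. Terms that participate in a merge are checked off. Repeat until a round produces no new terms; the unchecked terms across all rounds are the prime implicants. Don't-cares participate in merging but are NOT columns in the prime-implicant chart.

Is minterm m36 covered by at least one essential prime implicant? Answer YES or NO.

YES

[col 0] 000000*, 000010*, 001010*, 001011*, 001100*, 010100*, 011001*, 011010*, 011100*, 011101*, 011110*, 011111*, 100001*, 100010*, 100100*, 100101*, 100110*, 101011*, 101100*, 101110*, 110011*, 111001*, 111011*
[col 1] -00010, -01011, -01100, -11001, 0-1010, 0-1100, 00-010, 0000-0, 00101-, 01-100, 011-01, 011-10, 0111-0*, 0111-1*, 01110-*, 01111-*, 1-1011, 10-100*, 10-110*, 100-01, 100-10, 1001-0*, 10010-, 1011-0*, 11-011, 1110-1
[col 2] 0111--, 10-1-0
Prime implicants: -00010, -01011, -01100, -11001, 0-1010, 0-1100, 00-010, 0000-0, 00101-, 01-100, 011-01, 011-10, 0111--, 1-1011, 10-1-0, 100-01, 100-10, 10010-, 11-011, 1110-1
PI chart (minterm → PIs covering it):
  0 | 0000-0  (sole → essential)
  2 | -00010,00-010,0000-0
  10 | 0-1010,00-010,00101-
  11 | -01011,00101-
  12 | -01100,0-1100
  20 | 01-100  (sole → essential)
  25 | -11001,011-01
  26 | 0-1010,011-10
  28 | 0-1100,01-100,0111--
  29 | 011-01,0111--
  30 | 011-10,0111--
  31 | 0111--  (sole → essential)
  33 | 100-01  (sole → essential)
  34 | -00010,100-10
  36 | 10-1-0,10010-
  37 | 100-01,10010-
  38 | 10-1-0,100-10
  43 | -01011,1-1011
  44 | -01100,10-1-0
  46 | 10-1-0  (sole → essential)
  51 | 11-011  (sole → essential)
  57 | -11001,1110-1
  59 | 1-1011,11-011,1110-1
Essential prime implicants: 0000-0, 01-100, 0111--, 10-1-0, 100-01, 11-011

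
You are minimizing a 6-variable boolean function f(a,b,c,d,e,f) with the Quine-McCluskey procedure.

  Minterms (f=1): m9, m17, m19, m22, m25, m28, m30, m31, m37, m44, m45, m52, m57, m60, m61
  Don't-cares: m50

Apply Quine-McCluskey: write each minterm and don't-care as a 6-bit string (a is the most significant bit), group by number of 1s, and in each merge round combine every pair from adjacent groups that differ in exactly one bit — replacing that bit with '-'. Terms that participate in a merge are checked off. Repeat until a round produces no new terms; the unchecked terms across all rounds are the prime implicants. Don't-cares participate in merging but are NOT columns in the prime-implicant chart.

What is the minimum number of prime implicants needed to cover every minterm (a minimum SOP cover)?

9

size-2^0 implicants → 001001(✓)  010001(✓)  010011(✓)  010110(✓)  011001(✓)  011100(✓)  011110(✓)  011111(✓)  100101(✓)  101100(✓)  101101(✓)  110010  110100(✓)  111001(✓)  111100(✓)  111101(✓)
size-2^1 implicants → -11001  -11100  0-1001  01-001  01-110  0100-1  0111-0  01111-  1-1100(✓)  1-1101(✓)  10-101  10110-(✓)  11-100  111-01  11110-(✓)
size-2^2 implicants → 1-110-
Unchecked terms (primes): -11001, -11100, 0-1001, 01-001, 01-110, 0100-1, 0111-0, 01111-, 1-110-, 10-101, 11-100, 110010, 111-01
Minterm coverage:
  m9 ⊆ 0-1001 [E]
  m17 ⊆ 01-001,0100-1
  m19 ⊆ 0100-1 [E]
  m22 ⊆ 01-110 [E]
  m25 ⊆ -11001,0-1001,01-001
  m28 ⊆ -11100,0111-0
  m30 ⊆ 01-110,0111-0,01111-
  m31 ⊆ 01111- [E]
  m37 ⊆ 10-101 [E]
  m44 ⊆ 1-110- [E]
  m45 ⊆ 1-110-,10-101
  m52 ⊆ 11-100 [E]
  m57 ⊆ -11001,111-01
  m60 ⊆ -11100,1-110-,11-100
  m61 ⊆ 1-110-,111-01
E = {0-1001, 01-110, 0100-1, 01111-, 1-110-, 10-101, 11-100}
Petrick residual → -11001, -11100
Cover = bcd'e'f + bcde'f' + a'cd'e'f + a'bdef' + a'bc'd'f + a'bcde + acde' + ab'de'f + abde'f'  |cover|=9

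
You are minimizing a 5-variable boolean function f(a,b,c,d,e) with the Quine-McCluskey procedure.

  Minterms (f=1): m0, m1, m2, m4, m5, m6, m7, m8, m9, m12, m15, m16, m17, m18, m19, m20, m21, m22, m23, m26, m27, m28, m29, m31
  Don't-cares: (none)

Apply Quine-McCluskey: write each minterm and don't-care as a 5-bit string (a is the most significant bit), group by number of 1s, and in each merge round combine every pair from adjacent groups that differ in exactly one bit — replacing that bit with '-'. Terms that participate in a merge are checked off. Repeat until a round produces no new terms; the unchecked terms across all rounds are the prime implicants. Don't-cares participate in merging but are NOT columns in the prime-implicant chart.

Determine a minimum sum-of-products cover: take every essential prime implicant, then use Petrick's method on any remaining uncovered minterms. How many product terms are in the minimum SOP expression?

Round 0: 00000✓ 00001✓ 00010✓ 00100✓ 00101✓ 00110✓ 00111✓ 01000✓ 01001✓ 01100✓ 01111✓ 10000✓ 10001✓ 10010✓ 10011✓ 10100✓ 10101✓ 10110✓ 10111✓ 11010✓ 11011✓ 11100✓ 11101✓ 11111✓
Round 1: -0000✓ -0001✓ -0010✓ -0100✓ -0101✓ -0110✓ -0111✓ -1100✓ -1111✓ 0-000✓ 0-001✓ 0-100✓ 0-111✓ 00-00✓ 00-01✓ 00-10✓ 000-0✓ 0000-✓ 001-0✓ 001-1✓ 0010-✓ 0011-✓ 01-00✓ 0100-✓ 1-010✓ 1-011✓ 1-100✓ 1-101✓ 1-111✓ 10-00✓ 10-01✓ 10-10✓ 10-11✓ 100-0✓ 100-1✓ 1000-✓ 1001-✓ 101-0✓ 101-1✓ 1010-✓ 1011-✓ 11-11✓ 1101-✓ 111-1✓ 1110-✓
Round 2: --100 --111 -0-00✓ -0-01✓ -0-10✓ -00-0✓ -000-✓ -01-0✓ -01-1✓ -010-✓ -011-✓ 0--00 0-00- 00--0✓ 00-0-✓ 001--✓ 1--11 1-01- 1-1-1 1-10- 10--0✓ 10--1✓ 10-0-✓ 10-1-✓ 100--✓ 101--✓
Round 3: -0--0 -0-0- -01-- 10---
PIs = {--100, --111, -0--0, -0-0-, -01--, 0--00, 0-00-, 1--11, 1-01-, 1-1-1, 1-10-, 10---}
Coverage chart:
  m0: -0--0,-0-0-,0--00,0-00-
  m1: -0-0-,0-00-
  m2: -0--0 ←essential
  m4: --100,-0--0,-0-0-,-01--,0--00
  m5: -0-0-,-01--
  m6: -0--0,-01--
  m7: --111,-01--
  m8: 0--00,0-00-
  m9: 0-00- ←essential
  m12: --100,0--00
  m15: --111 ←essential
  m16: -0--0,-0-0-,10---
  m17: -0-0-,10---
  m18: -0--0,1-01-,10---
  m19: 1--11,1-01-,10---
  m20: --100,-0--0,-0-0-,-01--,1-10-,10---
  m21: -0-0-,-01--,1-1-1,1-10-,10---
  m22: -0--0,-01--,10---
  m23: --111,-01--,1--11,1-1-1,10---
  m26: 1-01- ←essential
  m27: 1--11,1-01-
  m28: --100,1-10-
  m29: 1-1-1,1-10-
  m31: --111,1--11,1-1-1
Essential: --111, -0--0, 0-00-, 1-01-
Petrick residual → --100, -0-0-, 1-1-1
Min cover (7 terms): cd'e' + cde + b'e' + b'd' + a'c'd' + ac'd + ace

7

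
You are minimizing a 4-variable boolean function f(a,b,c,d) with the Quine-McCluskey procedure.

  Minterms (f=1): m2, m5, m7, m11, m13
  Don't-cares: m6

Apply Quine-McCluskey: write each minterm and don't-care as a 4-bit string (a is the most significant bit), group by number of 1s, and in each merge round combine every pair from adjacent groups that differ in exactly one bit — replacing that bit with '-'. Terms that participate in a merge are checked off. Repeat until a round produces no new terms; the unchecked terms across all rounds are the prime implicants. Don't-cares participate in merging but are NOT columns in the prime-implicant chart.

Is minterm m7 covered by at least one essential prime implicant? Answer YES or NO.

NO

[col 0] 0010*, 0101*, 0110*, 0111*, 1011, 1101*
[col 1] -101, 0-10, 01-1, 011-
Prime implicants: -101, 0-10, 01-1, 011-, 1011
PI chart (minterm → PIs covering it):
  2 | 0-10  (sole → essential)
  5 | -101,01-1
  7 | 01-1,011-
  11 | 1011  (sole → essential)
  13 | -101  (sole → essential)
Essential prime implicants: -101, 0-10, 1011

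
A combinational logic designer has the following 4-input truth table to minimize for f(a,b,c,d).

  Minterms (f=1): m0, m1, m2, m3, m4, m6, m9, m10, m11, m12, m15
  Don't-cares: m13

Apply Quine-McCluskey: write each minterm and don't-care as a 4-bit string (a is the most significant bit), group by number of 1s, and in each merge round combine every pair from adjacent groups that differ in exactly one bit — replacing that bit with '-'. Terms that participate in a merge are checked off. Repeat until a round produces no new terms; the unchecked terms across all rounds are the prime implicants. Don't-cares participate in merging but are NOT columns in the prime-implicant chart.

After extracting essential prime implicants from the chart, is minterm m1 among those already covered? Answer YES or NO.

NO

[col 0] 0000*, 0001*, 0010*, 0011*, 0100*, 0110*, 1001*, 1010*, 1011*, 1100*, 1101*, 1111*
[col 1] -001*, -010*, -011*, -100, 0-00*, 0-10*, 00-0*, 00-1*, 000-*, 001-*, 01-0*, 1-01*, 1-11*, 10-1*, 101-*, 11-1*, 110-
[col 2] -0-1, -01-, 0--0, 00--, 1--1
Prime implicants: -0-1, -01-, -100, 0--0, 00--, 1--1, 110-
PI chart (minterm → PIs covering it):
  0 | 0--0,00--
  1 | -0-1,00--
  2 | -01-,0--0,00--
  3 | -0-1,-01-,00--
  4 | -100,0--0
  6 | 0--0  (sole → essential)
  9 | -0-1,1--1
  10 | -01-  (sole → essential)
  11 | -0-1,-01-,1--1
  12 | -100,110-
  15 | 1--1  (sole → essential)
Essential prime implicants: -01-, 0--0, 1--1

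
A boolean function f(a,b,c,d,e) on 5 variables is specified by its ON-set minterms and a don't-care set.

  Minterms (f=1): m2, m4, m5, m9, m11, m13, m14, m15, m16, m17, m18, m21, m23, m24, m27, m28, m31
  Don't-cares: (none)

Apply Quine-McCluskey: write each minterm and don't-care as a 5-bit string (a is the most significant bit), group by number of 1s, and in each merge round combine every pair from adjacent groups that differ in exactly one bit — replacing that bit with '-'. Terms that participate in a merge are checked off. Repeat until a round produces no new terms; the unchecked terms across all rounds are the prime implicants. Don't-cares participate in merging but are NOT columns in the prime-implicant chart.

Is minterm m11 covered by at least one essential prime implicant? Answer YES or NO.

size-2^0 implicants → 00010(✓)  00100(✓)  00101(✓)  01001(✓)  01011(✓)  01101(✓)  01110(✓)  01111(✓)  10000(✓)  10001(✓)  10010(✓)  10101(✓)  10111(✓)  11000(✓)  11011(✓)  11100(✓)  11111(✓)
size-2^1 implicants → -0010  -0101  -1011(✓)  -1111(✓)  0-101  0010-  01-01(✓)  01-11(✓)  010-1(✓)  011-1(✓)  0111-  1-000  1-111  10-01  100-0  1000-  101-1  11-00  11-11(✓)
size-2^2 implicants → -1-11  01--1
Unchecked terms (primes): -0010, -0101, -1-11, 0-101, 0010-, 01--1, 0111-, 1-000, 1-111, 10-01, 100-0, 1000-, 101-1, 11-00
Minterm coverage:
  m2 ⊆ -0010 [E]
  m4 ⊆ 0010- [E]
  m5 ⊆ -0101,0-101,0010-
  m9 ⊆ 01--1 [E]
  m11 ⊆ -1-11,01--1
  m13 ⊆ 0-101,01--1
  m14 ⊆ 0111- [E]
  m15 ⊆ -1-11,01--1,0111-
  m16 ⊆ 1-000,100-0,1000-
  m17 ⊆ 10-01,1000-
  m18 ⊆ -0010,100-0
  m21 ⊆ -0101,10-01,101-1
  m23 ⊆ 1-111,101-1
  m24 ⊆ 1-000,11-00
  m27 ⊆ -1-11 [E]
  m28 ⊆ 11-00 [E]
  m31 ⊆ -1-11,1-111
E = {-0010, -1-11, 0010-, 01--1, 0111-, 11-00}

YES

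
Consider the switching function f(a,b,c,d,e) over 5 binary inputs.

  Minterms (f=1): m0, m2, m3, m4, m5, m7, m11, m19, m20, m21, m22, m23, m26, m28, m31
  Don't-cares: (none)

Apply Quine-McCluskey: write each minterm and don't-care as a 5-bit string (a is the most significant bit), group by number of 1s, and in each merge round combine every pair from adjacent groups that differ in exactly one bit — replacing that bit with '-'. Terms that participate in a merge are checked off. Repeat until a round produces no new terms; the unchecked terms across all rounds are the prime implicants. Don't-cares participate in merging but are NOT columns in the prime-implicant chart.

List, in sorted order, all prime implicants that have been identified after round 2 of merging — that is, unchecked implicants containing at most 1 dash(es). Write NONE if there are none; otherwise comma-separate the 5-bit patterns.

0-011, 00-00, 000-0, 0001-, 1-100, 1-111, 11010

size-2^0 implicants → 00000(✓)  00010(✓)  00011(✓)  00100(✓)  00101(✓)  00111(✓)  01011(✓)  10011(✓)  10100(✓)  10101(✓)  10110(✓)  10111(✓)  11010  11100(✓)  11111(✓)
size-2^1 implicants → -0011(✓)  -0100(✓)  -0101(✓)  -0111(✓)  0-011  00-00  00-11(✓)  000-0  0001-  001-1(✓)  0010-(✓)  1-100  1-111  10-11(✓)  101-0(✓)  101-1(✓)  1010-(✓)  1011-(✓)
size-2^2 implicants → -0-11  -01-1  -010-  101--
Unchecked terms (primes): -0-11, -01-1, -010-, 0-011, 00-00, 000-0, 0001-, 1-100, 1-111, 101--, 11010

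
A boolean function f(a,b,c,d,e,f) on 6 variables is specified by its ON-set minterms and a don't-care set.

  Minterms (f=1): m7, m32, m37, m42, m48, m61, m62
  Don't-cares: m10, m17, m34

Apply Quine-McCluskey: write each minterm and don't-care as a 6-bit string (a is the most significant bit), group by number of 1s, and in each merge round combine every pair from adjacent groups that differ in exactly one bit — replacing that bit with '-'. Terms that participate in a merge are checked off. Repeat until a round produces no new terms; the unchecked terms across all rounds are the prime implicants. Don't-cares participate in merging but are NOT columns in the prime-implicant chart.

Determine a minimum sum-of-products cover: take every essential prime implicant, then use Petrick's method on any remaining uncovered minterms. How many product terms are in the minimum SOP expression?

[col 0] 000111, 001010*, 010001, 100000*, 100010*, 100101, 101010*, 110000*, 111101, 111110
[col 1] -01010, 1-0000, 10-010, 1000-0
Prime implicants: -01010, 000111, 010001, 1-0000, 10-010, 1000-0, 100101, 111101, 111110
PI chart (minterm → PIs covering it):
  7 | 000111  (sole → essential)
  32 | 1-0000,1000-0
  37 | 100101  (sole → essential)
  42 | -01010,10-010
  48 | 1-0000  (sole → essential)
  61 | 111101  (sole → essential)
  62 | 111110  (sole → essential)
Essential prime implicants: 000111, 1-0000, 100101, 111101, 111110
Petrick residual → -01010
Minimum SOP uses 6 PIs: b'cd'ef' + a'b'c'def + ac'd'e'f' + ab'c'de'f + abcde'f + abcdef'

6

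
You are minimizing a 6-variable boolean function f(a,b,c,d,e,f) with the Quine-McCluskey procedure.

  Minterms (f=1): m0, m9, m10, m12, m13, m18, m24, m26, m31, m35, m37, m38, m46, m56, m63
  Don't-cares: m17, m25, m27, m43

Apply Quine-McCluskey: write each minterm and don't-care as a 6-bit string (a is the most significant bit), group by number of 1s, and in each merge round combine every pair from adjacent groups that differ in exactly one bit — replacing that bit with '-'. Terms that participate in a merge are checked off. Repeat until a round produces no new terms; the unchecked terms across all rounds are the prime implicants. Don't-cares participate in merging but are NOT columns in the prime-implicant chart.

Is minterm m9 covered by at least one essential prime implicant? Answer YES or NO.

[col 0] 000000, 001001*, 001010*, 001100*, 001101*, 010001*, 010010*, 011000*, 011001*, 011010*, 011011*, 011111*, 100011*, 100101, 100110*, 101011*, 101110*, 111000*, 111111*
[col 1] -11000, -11111, 0-1001, 0-1010, 001-01, 00110-, 01-001, 01-010, 011-11, 0110-0*, 0110-1*, 01100-*, 01101-*, 10-011, 10-110
[col 2] 0110--
Prime implicants: -11000, -11111, 0-1001, 0-1010, 000000, 001-01, 00110-, 01-001, 01-010, 011-11, 0110--, 10-011, 10-110, 100101
PI chart (minterm → PIs covering it):
  0 | 000000  (sole → essential)
  9 | 0-1001,001-01
  10 | 0-1010  (sole → essential)
  12 | 00110-  (sole → essential)
  13 | 001-01,00110-
  18 | 01-010  (sole → essential)
  24 | -11000,0110--
  26 | 0-1010,01-010,0110--
  31 | -11111,011-11
  35 | 10-011  (sole → essential)
  37 | 100101  (sole → essential)
  38 | 10-110  (sole → essential)
  46 | 10-110  (sole → essential)
  56 | -11000  (sole → essential)
  63 | -11111  (sole → essential)
Essential prime implicants: -11000, -11111, 0-1010, 000000, 00110-, 01-010, 10-011, 10-110, 100101

NO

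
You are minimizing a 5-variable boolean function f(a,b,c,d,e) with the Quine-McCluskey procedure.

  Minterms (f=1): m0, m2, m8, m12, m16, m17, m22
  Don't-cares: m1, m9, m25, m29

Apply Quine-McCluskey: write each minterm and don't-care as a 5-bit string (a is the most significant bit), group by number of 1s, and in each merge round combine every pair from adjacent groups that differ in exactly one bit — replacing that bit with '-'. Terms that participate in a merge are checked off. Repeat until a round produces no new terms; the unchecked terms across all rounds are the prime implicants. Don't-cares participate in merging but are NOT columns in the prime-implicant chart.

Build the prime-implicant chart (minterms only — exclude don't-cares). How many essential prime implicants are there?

4

Round 0: 00000✓ 00001✓ 00010✓ 01000✓ 01001✓ 01100✓ 10000✓ 10001✓ 10110 11001✓ 11101✓
Round 1: -0000✓ -0001✓ -1001✓ 0-000✓ 0-001✓ 000-0 0000-✓ 01-00 0100-✓ 1-001✓ 1000-✓ 11-01
Round 2: --001 -000- 0-00-
PIs = {--001, -000-, 0-00-, 000-0, 01-00, 10110, 11-01}
Coverage chart:
  m0: -000-,0-00-,000-0
  m2: 000-0 ←essential
  m8: 0-00-,01-00
  m12: 01-00 ←essential
  m16: -000- ←essential
  m17: --001,-000-
  m22: 10110 ←essential
Essential: -000-, 000-0, 01-00, 10110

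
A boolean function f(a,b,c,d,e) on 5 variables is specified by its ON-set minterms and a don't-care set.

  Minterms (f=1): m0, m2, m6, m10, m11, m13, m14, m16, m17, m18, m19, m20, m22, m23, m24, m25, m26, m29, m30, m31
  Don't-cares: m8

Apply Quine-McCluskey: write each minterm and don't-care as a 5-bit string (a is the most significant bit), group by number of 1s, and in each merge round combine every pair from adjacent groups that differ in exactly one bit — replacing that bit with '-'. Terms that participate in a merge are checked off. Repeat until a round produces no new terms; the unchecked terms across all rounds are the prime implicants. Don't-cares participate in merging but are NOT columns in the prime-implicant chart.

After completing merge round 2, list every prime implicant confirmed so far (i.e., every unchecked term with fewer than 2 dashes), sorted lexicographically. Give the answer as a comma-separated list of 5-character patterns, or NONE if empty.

[col 0] 00000*, 00010*, 00110*, 01000*, 01010*, 01011*, 01101*, 01110*, 10000*, 10001*, 10010*, 10011*, 10100*, 10110*, 10111*, 11000*, 11001*, 11010*, 11101*, 11110*, 11111*
[col 1] -0000*, -0010*, -0110*, -1000*, -1010*, -1101, -1110*, 0-000*, 0-010*, 0-110*, 00-10*, 000-0*, 01-10*, 010-0*, 0101-, 1-000*, 1-001*, 1-010*, 1-110*, 1-111*, 10-00*, 10-10*, 10-11*, 100-0*, 100-1*, 1000-*, 1001-*, 101-0*, 1011-*, 11-01, 11-10*, 110-0*, 1100-*, 111-1, 1111-*
[col 2] --000*, --010*, --110*, -0-10*, -00-0*, -1-10*, -10-0*, 0--10*, 0-0-0*, 1--10*, 1-0-0*, 1-00-, 1-11-, 10--0, 10-1-, 100--
[col 3] ---10, --0-0
Prime implicants: ---10, --0-0, -1101, 0101-, 1-00-, 1-11-, 10--0, 10-1-, 100--, 11-01, 111-1

-1101, 0101-, 11-01, 111-1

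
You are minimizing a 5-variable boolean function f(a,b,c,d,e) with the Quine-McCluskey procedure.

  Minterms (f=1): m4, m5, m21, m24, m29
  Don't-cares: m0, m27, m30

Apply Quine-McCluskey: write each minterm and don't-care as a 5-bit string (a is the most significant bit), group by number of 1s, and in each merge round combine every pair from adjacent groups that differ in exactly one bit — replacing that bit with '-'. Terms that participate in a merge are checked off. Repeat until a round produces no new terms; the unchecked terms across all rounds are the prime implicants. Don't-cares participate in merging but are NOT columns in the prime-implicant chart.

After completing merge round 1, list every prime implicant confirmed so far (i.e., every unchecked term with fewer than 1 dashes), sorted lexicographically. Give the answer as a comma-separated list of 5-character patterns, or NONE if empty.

11000, 11011, 11110

size-2^0 implicants → 00000(✓)  00100(✓)  00101(✓)  10101(✓)  11000  11011  11101(✓)  11110
size-2^1 implicants → -0101  00-00  0010-  1-101
Unchecked terms (primes): -0101, 00-00, 0010-, 1-101, 11000, 11011, 11110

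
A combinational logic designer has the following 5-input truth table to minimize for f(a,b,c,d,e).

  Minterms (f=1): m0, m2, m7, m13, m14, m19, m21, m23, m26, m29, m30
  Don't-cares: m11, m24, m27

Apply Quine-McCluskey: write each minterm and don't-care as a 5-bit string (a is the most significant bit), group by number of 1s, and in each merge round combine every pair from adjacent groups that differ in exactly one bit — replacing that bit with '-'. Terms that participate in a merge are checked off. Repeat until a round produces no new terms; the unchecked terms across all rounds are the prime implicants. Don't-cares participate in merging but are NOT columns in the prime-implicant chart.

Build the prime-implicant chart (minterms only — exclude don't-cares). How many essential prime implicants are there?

4

[col 0] 00000*, 00010*, 00111*, 01011*, 01101*, 01110*, 10011*, 10101*, 10111*, 11000*, 11010*, 11011*, 11101*, 11110*
[col 1] -0111, -1011, -1101, -1110, 000-0, 1-011, 1-101, 10-11, 101-1, 11-10, 110-0, 1101-
Prime implicants: -0111, -1011, -1101, -1110, 000-0, 1-011, 1-101, 10-11, 101-1, 11-10, 110-0, 1101-
PI chart (minterm → PIs covering it):
  0 | 000-0  (sole → essential)
  2 | 000-0  (sole → essential)
  7 | -0111  (sole → essential)
  13 | -1101  (sole → essential)
  14 | -1110  (sole → essential)
  19 | 1-011,10-11
  21 | 1-101,101-1
  23 | -0111,10-11,101-1
  26 | 11-10,110-0,1101-
  29 | -1101,1-101
  30 | -1110,11-10
Essential prime implicants: -0111, -1101, -1110, 000-0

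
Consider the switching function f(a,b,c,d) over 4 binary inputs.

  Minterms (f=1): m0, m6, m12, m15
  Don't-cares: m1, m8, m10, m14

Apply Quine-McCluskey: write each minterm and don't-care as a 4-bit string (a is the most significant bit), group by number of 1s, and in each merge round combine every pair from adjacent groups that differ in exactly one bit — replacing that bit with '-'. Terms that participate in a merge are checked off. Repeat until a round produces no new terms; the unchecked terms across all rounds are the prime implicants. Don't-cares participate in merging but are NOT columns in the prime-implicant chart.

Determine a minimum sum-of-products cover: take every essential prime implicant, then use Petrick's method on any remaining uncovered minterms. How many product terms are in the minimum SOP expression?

4

Round 0: 0000✓ 0001✓ 0110✓ 1000✓ 1010✓ 1100✓ 1110✓ 1111✓
Round 1: -000 -110 000- 1-00✓ 1-10✓ 10-0✓ 11-0✓ 111-
Round 2: 1--0
PIs = {-000, -110, 000-, 1--0, 111-}
Coverage chart:
  m0: -000,000-
  m6: -110 ←essential
  m12: 1--0 ←essential
  m15: 111- ←essential
Essential: -110, 1--0, 111-
Petrick residual → -000
Min cover (4 terms): b'c'd' + bcd' + ad' + abc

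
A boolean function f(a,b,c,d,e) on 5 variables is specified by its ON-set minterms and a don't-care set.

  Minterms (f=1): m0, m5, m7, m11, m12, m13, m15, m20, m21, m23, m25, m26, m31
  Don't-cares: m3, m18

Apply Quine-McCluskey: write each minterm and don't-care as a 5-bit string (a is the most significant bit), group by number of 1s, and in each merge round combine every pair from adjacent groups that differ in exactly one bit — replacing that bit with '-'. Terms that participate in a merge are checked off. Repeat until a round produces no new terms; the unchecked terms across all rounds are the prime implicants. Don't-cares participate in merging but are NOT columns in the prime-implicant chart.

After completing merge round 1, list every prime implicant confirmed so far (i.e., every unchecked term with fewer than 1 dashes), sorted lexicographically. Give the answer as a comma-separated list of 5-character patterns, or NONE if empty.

[col 0] 00000, 00011*, 00101*, 00111*, 01011*, 01100*, 01101*, 01111*, 10010*, 10100*, 10101*, 10111*, 11001, 11010*, 11111*
[col 1] -0101*, -0111*, -1111*, 0-011*, 0-101*, 0-111*, 00-11*, 001-1*, 01-11*, 011-1*, 0110-, 1-010, 1-111*, 101-1*, 1010-
[col 2] --111, -01-1, 0--11, 0-1-1
Prime implicants: --111, -01-1, 0--11, 0-1-1, 00000, 0110-, 1-010, 1010-, 11001

00000, 11001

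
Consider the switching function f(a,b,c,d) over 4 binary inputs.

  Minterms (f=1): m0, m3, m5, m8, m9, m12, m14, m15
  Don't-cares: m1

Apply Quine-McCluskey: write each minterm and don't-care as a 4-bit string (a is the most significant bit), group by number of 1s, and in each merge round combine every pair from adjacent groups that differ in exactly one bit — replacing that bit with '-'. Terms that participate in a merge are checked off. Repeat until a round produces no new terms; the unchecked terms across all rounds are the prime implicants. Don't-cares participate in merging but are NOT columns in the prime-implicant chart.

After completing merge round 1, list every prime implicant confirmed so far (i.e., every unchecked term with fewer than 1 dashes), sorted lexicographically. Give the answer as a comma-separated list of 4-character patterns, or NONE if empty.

[col 0] 0000*, 0001*, 0011*, 0101*, 1000*, 1001*, 1100*, 1110*, 1111*
[col 1] -000*, -001*, 0-01, 00-1, 000-*, 1-00, 100-*, 11-0, 111-
[col 2] -00-
Prime implicants: -00-, 0-01, 00-1, 1-00, 11-0, 111-

NONE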